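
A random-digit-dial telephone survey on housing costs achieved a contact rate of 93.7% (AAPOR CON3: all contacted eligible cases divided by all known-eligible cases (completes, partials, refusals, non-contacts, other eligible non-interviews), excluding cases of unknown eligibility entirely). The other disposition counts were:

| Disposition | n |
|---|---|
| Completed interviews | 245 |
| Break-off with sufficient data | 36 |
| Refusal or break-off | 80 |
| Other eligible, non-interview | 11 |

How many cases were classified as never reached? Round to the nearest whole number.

Num: 245 + 36 + 80 + 11 = 372
CON3 = 372 / D = 0.937
D = 372 / 0.937 = 397.0
Rest of base = 372
never reached = 397.0 − 372 ≈ 25

25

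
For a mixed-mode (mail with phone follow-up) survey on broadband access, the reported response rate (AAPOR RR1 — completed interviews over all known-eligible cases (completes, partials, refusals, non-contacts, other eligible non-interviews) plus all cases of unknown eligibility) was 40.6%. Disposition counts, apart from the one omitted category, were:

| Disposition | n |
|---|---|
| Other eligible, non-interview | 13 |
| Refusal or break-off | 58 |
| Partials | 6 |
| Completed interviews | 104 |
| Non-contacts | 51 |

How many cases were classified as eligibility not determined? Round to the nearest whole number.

24

RR1 = 104 / D = 0.406
D = 104 / 0.406 = 256.2
Remaining denominator categories sum to 232
eligibility not determined = 256.2 − 232 ≈ 24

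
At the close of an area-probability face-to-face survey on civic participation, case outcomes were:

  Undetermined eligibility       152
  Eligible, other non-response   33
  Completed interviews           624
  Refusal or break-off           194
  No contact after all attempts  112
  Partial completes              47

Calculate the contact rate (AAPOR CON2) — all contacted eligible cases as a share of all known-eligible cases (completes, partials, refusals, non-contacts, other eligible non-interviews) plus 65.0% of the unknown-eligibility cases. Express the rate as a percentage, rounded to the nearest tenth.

Num: 624 + 47 + 194 + 33 = 898
Known eligible: 624 + 47 + 194 + 112 + 33 = 1010
Estimated eligible among unknowns: 0.6500 × 152 = 98.80
Denom: 1010 + 98.80 = 1108.80
CON2 = 898 / 1108.80 = 0.8099

81.0%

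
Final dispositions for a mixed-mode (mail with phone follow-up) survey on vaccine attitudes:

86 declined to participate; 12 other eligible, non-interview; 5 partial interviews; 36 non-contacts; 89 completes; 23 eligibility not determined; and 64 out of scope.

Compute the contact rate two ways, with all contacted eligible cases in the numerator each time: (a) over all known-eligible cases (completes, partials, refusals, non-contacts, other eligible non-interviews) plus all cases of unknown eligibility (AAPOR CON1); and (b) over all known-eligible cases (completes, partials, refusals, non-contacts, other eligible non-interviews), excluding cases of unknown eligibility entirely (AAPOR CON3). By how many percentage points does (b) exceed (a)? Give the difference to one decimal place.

7.7

Num = 89 + 5 + 86 + 12 = 192
Base = 89 + 5 + 86 + 36 + 12 + 23 = 251
CON1 = 192 / 251 = 0.7649
Base = 89 + 5 + 86 + 36 + 12 = 228
CON3 = 192 / 228 = 0.8421
Difference = 84.21 − 76.49 = 7.72 percentage points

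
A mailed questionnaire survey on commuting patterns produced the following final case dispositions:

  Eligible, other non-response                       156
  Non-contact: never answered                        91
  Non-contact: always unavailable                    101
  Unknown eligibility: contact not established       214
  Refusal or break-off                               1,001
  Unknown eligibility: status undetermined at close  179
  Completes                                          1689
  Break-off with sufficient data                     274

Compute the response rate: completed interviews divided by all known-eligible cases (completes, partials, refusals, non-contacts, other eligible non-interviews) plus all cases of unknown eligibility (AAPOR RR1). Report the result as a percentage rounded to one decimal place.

Non-contacts = 91 + 101 = 192
Unknown if eligible = 214 + 179 = 393
Top → 1689
Base → 1689 + 274 + 1001 + 192 + 156 + 393 = 3705
RR1 = 1689 / 3705 = 0.4559

45.6%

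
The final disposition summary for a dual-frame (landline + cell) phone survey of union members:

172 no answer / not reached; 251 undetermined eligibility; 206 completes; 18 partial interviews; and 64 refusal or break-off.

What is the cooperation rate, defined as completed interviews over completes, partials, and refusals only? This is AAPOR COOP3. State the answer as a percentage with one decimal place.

71.5%

Numerator: 206
Base: 206 + 18 + 64 = 288
COOP3 = 206 / 288 = 0.7153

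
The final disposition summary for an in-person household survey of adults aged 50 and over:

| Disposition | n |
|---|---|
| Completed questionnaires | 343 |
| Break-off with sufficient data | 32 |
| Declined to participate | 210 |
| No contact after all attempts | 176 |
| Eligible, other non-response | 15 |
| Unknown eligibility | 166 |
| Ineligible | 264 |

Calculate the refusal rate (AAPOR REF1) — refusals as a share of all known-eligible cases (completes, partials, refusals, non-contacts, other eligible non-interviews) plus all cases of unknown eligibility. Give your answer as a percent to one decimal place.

Num = 210
Denom = 343 + 32 + 210 + 176 + 15 + 166 = 942
REF1 = 210 / 942 = 0.2229

22.3%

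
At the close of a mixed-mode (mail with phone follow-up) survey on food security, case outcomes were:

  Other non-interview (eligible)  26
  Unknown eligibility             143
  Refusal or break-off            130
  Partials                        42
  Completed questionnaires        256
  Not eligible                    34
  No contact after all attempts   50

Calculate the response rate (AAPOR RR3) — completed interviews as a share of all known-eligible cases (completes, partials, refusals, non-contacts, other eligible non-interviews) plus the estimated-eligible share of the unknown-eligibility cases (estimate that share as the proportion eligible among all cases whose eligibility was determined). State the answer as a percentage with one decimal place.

Num = 256
Determined eligible = 256 + 42 + 130 + 50 + 26 = 504
e = 504 / (504 + 34) = 504 / 538 = 0.9368
Eligible share of unknowns = 0.9368 × 143 = 133.96
Denominator = 504 + 133.96 = 637.96
RR3 = 256 / 637.96 = 0.4013

40.1%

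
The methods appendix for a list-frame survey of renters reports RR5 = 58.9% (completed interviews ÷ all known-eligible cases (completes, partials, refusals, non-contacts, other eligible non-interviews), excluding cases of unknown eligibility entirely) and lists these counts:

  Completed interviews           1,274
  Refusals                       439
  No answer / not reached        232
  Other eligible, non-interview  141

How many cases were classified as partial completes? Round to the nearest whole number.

77

RR5 = 1274 / D = 0.589
D = 1274 / 0.589 = 2163.0
Other denominator terms total 2086
partial completes = 2163.0 − 2086 ≈ 77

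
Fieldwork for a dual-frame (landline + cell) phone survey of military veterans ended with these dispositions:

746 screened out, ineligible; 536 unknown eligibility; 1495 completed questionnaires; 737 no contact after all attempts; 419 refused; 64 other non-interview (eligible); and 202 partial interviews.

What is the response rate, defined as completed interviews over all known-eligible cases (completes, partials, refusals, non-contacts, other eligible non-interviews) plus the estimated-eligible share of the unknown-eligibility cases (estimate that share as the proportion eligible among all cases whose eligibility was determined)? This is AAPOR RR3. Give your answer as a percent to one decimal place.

44.7%

Top → 1495
Eligible (known) → 1495 + 202 + 419 + 737 + 64 = 2917
e = 2917 / (2917 + 746) = 2917 / 3663 = 0.7963
Estimated eligible among unknowns → 0.7963 × 536 = 426.82
Denominator → 2917 + 426.82 = 3343.82
RR3 = 1495 / 3343.82 = 0.4471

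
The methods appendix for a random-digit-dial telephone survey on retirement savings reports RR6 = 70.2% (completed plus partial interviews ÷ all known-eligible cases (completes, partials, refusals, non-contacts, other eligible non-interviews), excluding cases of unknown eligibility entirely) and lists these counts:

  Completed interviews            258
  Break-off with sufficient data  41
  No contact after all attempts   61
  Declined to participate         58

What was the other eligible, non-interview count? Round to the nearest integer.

Numerator = 258 + 41 = 299
RR6 = 299 / D = 0.702
D = 299 / 0.702 = 425.9
Other denominator terms total 418
other eligible, non-interview = 425.9 − 418 ≈ 8

8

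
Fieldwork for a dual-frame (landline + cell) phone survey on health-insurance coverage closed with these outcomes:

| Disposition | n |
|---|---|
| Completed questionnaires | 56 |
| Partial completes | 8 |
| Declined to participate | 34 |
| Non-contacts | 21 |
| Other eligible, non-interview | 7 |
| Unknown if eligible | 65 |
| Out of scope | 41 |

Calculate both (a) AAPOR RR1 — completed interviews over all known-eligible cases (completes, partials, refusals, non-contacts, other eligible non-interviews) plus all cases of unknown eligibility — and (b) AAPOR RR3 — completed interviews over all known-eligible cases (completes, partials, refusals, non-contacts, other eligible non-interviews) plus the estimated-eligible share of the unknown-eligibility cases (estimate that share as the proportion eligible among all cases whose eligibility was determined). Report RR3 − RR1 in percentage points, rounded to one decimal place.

Numerator = 56
Base = 56 + 8 + 34 + 21 + 7 + 65 = 191
RR1 = 56 / 191 = 0.2932
Known eligible = 56 + 8 + 34 + 21 + 7 = 126
e = 126 / (126 + 41) = 126 / 167 = 0.7545
e × U = 0.7545 × 65 = 49.04
Base = 126 + 49.04 = 175.04
RR3 = 56 / 175.04 = 0.3199
Difference = 31.99 − 29.32 = 2.67 percentage points

2.7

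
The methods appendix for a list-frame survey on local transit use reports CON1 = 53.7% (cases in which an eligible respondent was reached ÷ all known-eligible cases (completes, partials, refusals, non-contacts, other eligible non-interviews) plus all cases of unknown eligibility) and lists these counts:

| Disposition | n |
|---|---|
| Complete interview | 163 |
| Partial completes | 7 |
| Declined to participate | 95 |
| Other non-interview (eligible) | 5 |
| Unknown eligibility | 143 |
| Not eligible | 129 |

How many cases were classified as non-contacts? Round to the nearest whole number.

90

Num → 163 + 7 + 95 + 5 = 270
CON1 = 270 / D = 0.537
D = 270 / 0.537 = 502.8
Remaining denominator categories sum to 413
non-contacts = 502.8 − 413 ≈ 90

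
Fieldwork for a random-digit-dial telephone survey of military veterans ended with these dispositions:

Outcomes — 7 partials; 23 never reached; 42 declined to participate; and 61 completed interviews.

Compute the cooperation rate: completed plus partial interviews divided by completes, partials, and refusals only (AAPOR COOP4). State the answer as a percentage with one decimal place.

61.8%

Top → 61 + 7 = 68
Denom → 61 + 7 + 42 = 110
COOP4 = 68 / 110 = 0.6182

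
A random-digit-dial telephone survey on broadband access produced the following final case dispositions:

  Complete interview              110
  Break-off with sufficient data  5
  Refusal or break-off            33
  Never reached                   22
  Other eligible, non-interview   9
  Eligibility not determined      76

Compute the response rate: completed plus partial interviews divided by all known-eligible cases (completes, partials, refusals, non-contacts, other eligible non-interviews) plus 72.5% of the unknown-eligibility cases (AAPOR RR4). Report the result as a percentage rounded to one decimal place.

49.1%

Num = 110 + 5 = 115
Known eligible = 110 + 5 + 33 + 22 + 9 = 179
e × U = 0.7250 × 76 = 55.10
Base = 179 + 55.10 = 234.10
RR4 = 115 / 234.10 = 0.4912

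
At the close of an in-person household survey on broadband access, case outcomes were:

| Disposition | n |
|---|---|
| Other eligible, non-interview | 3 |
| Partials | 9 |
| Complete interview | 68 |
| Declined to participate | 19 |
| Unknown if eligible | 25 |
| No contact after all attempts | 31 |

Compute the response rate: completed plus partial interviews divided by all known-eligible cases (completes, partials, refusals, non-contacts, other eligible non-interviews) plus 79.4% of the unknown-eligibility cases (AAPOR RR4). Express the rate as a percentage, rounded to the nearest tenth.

51.4%

Num = 68 + 9 = 77
Determined eligible = 68 + 9 + 19 + 31 + 3 = 130
e × U = 0.7940 × 25 = 19.85
Denom = 130 + 19.85 = 149.85
RR4 = 77 / 149.85 = 0.5138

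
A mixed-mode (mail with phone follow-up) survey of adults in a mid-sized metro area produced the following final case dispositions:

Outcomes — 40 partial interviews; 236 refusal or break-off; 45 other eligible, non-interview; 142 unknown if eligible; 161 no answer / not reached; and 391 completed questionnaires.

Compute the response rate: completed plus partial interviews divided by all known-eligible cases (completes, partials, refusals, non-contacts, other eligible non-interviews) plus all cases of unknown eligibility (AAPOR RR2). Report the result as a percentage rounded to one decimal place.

42.5%

Num: 391 + 40 = 431
Denom: 391 + 40 + 236 + 161 + 45 + 142 = 1015
RR2 = 431 / 1015 = 0.4246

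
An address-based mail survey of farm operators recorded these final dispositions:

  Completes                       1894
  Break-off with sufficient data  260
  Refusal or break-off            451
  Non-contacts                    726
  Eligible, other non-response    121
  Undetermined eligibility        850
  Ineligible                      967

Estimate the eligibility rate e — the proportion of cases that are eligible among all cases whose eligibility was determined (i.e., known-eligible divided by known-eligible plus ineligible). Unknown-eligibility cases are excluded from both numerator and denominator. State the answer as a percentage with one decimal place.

78.1%

Known eligible: 1894 + 260 + 451 + 726 + 121 = 3452
e = 3452 / (3452 + 967) = 3452 / 4419 = 0.7812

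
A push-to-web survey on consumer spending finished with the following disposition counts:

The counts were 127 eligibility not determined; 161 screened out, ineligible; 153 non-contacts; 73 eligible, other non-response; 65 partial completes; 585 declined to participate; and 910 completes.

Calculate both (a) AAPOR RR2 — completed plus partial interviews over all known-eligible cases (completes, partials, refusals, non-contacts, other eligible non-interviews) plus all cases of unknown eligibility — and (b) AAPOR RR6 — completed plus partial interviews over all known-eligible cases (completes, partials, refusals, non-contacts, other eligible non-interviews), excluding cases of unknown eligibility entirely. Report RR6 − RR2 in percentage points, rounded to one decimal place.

3.6

Num → 910 + 65 = 975
Denominator → 910 + 65 + 585 + 153 + 73 + 127 = 1913
RR2 = 975 / 1913 = 0.5097
Denominator → 910 + 65 + 585 + 153 + 73 = 1786
RR6 = 975 / 1786 = 0.5459
Difference = 54.59 − 50.97 = 3.62 percentage points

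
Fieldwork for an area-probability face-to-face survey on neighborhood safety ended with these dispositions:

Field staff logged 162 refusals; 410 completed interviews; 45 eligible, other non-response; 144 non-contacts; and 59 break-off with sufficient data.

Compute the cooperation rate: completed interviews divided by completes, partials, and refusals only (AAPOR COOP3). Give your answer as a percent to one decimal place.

Top → 410
Base → 410 + 59 + 162 = 631
COOP3 = 410 / 631 = 0.6498

65.0%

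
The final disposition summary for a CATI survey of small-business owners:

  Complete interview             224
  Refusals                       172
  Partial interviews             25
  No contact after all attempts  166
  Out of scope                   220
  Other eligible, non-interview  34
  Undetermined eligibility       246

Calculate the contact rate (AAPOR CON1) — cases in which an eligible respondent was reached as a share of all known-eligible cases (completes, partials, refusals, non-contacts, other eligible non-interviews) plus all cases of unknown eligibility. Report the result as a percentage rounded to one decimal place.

52.5%

Num → 224 + 25 + 172 + 34 = 455
Base → 224 + 25 + 172 + 166 + 34 + 246 = 867
CON1 = 455 / 867 = 0.5248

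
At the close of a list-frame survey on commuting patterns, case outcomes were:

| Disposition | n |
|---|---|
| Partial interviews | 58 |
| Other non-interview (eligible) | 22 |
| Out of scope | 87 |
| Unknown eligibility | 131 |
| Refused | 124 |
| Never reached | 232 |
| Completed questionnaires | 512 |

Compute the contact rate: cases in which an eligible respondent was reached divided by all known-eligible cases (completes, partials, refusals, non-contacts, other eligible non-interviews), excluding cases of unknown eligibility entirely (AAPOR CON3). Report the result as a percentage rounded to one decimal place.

Num: 512 + 58 + 124 + 22 = 716
Base: 512 + 58 + 124 + 232 + 22 = 948
CON3 = 716 / 948 = 0.7553

75.5%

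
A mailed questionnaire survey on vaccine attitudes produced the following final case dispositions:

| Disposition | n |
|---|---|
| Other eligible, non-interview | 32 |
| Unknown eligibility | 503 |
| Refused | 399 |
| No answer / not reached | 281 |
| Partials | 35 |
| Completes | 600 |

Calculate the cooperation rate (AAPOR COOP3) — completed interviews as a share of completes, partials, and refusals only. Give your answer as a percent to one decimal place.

58.0%

Numerator: 600
Denom: 600 + 35 + 399 = 1034
COOP3 = 600 / 1034 = 0.5803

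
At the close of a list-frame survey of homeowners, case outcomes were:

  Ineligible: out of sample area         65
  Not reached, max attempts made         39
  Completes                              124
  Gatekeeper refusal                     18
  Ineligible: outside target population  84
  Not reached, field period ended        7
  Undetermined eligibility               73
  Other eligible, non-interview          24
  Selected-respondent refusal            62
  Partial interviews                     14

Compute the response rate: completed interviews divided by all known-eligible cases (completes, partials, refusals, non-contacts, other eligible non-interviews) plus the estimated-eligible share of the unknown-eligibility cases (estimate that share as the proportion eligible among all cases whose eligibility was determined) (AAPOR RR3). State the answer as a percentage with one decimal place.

Refused = 18 + 62 = 80
No contact after all attempts = 7 + 39 = 46
Ineligible = 84 + 65 = 149
Numerator → 124
Known eligible → 124 + 14 + 80 + 46 + 24 = 288
e = 288 / (288 + 149) = 288 / 437 = 0.6590
e × U → 0.6590 × 73 = 48.11
Denom → 288 + 48.11 = 336.11
RR3 = 124 / 336.11 = 0.3689

36.9%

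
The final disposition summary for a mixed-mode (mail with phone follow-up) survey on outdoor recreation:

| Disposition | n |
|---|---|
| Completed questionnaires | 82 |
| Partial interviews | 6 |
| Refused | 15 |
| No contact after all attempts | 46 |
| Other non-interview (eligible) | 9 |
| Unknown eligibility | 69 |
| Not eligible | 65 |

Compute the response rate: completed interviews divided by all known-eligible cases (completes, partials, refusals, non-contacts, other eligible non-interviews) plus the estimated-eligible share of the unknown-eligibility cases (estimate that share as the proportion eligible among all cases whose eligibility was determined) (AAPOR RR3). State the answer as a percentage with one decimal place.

39.6%

Numerator = 82
Eligible (known) = 82 + 6 + 15 + 46 + 9 = 158
e = 158 / (158 + 65) = 158 / 223 = 0.7085
Estimated eligible among unknowns = 0.7085 × 69 = 48.89
Denominator = 158 + 48.89 = 206.89
RR3 = 82 / 206.89 = 0.3963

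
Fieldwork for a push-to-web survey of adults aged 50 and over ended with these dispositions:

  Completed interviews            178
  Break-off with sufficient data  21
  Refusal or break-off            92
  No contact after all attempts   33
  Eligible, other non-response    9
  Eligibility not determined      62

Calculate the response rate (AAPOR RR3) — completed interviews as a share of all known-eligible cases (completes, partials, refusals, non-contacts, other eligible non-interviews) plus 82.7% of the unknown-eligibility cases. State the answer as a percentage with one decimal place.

Top → 178
Eligible (known) → 178 + 21 + 92 + 33 + 9 = 333
Eligible share of unknowns → 0.8270 × 62 = 51.27
Denominator → 333 + 51.27 = 384.27
RR3 = 178 / 384.27 = 0.4632

46.3%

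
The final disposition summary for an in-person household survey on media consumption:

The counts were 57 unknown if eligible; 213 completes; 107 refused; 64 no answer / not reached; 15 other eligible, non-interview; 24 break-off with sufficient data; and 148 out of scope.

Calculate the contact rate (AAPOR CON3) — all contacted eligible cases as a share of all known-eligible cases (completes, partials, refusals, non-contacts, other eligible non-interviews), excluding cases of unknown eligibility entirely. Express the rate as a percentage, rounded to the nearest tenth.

84.9%

Top → 213 + 24 + 107 + 15 = 359
Denom → 213 + 24 + 107 + 64 + 15 = 423
CON3 = 359 / 423 = 0.8487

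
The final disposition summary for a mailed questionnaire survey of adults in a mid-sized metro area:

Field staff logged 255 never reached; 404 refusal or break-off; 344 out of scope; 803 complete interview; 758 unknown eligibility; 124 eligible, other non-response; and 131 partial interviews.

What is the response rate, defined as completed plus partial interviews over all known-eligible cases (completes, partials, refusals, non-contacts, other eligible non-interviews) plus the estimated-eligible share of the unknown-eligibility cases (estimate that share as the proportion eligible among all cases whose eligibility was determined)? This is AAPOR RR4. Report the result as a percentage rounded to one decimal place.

39.8%

Top: 803 + 131 = 934
Eligible (known): 803 + 131 + 404 + 255 + 124 = 1717
e = 1717 / (1717 + 344) = 1717 / 2061 = 0.8331
Eligible share of unknowns: 0.8331 × 758 = 631.49
Base: 1717 + 631.49 = 2348.49
RR4 = 934 / 2348.49 = 0.3977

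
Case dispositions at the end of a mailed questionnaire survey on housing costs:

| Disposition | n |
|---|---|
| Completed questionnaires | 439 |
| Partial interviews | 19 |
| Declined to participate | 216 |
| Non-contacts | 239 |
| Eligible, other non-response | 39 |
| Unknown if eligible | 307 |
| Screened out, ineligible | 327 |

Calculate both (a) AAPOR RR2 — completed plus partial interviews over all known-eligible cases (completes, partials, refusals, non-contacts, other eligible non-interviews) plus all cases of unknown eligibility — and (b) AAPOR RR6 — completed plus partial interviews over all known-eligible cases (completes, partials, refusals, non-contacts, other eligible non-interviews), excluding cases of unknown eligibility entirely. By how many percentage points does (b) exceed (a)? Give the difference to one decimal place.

11.7

Numerator → 439 + 19 = 458
Base → 439 + 19 + 216 + 239 + 39 + 307 = 1259
RR2 = 458 / 1259 = 0.3638
Base → 439 + 19 + 216 + 239 + 39 = 952
RR6 = 458 / 952 = 0.4811
Difference = 48.11 − 36.38 = 11.73 percentage points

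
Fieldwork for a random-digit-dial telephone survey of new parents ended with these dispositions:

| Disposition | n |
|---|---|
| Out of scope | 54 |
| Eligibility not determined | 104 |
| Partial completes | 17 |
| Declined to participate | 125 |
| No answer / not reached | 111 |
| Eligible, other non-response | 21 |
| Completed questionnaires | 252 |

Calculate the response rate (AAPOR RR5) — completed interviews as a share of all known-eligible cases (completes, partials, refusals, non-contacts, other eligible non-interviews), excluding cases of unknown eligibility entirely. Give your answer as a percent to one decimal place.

47.9%

Numerator → 252
Denom → 252 + 17 + 125 + 111 + 21 = 526
RR5 = 252 / 526 = 0.4791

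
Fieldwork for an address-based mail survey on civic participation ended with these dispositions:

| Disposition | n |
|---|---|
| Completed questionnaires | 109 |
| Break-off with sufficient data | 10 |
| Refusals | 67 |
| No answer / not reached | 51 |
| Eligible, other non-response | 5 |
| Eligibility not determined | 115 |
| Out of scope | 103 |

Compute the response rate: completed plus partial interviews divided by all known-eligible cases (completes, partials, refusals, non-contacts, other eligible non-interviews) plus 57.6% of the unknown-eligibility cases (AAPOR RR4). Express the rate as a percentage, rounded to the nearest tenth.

38.6%

Numerator = 109 + 10 = 119
Eligible (known) = 109 + 10 + 67 + 51 + 5 = 242
e × U = 0.5760 × 115 = 66.24
Base = 242 + 66.24 = 308.24
RR4 = 119 / 308.24 = 0.3861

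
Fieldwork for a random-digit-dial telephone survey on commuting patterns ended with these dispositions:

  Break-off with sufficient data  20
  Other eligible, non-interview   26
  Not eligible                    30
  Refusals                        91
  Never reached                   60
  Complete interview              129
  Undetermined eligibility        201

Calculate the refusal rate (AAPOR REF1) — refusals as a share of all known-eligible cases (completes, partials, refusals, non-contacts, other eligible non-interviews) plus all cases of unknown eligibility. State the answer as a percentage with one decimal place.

17.3%

Numerator = 91
Denominator = 129 + 20 + 91 + 60 + 26 + 201 = 527
REF1 = 91 / 527 = 0.1727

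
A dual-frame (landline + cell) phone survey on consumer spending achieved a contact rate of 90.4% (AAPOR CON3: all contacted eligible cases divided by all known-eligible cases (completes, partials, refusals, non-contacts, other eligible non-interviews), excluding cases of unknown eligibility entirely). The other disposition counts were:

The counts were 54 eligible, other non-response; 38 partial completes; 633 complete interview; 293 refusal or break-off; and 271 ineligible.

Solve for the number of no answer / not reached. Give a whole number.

Top → 633 + 38 + 293 + 54 = 1018
CON3 = 1018 / D = 0.904
D = 1018 / 0.904 = 1126.1
Rest of base = 1018
no answer / not reached = 1126.1 − 1018 ≈ 108

108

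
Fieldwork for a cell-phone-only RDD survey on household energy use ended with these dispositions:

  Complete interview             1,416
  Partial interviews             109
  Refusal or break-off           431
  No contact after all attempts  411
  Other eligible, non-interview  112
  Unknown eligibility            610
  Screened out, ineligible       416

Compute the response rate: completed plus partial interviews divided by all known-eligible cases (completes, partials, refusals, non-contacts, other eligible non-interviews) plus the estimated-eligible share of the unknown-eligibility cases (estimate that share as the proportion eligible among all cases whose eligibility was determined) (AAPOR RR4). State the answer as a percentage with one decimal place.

Top: 1416 + 109 = 1525
Determined eligible: 1416 + 109 + 431 + 411 + 112 = 2479
e = 2479 / (2479 + 416) = 2479 / 2895 = 0.8563
Estimated eligible among unknowns: 0.8563 × 610 = 522.34
Denominator: 2479 + 522.34 = 3001.34
RR4 = 1525 / 3001.34 = 0.5081

50.8%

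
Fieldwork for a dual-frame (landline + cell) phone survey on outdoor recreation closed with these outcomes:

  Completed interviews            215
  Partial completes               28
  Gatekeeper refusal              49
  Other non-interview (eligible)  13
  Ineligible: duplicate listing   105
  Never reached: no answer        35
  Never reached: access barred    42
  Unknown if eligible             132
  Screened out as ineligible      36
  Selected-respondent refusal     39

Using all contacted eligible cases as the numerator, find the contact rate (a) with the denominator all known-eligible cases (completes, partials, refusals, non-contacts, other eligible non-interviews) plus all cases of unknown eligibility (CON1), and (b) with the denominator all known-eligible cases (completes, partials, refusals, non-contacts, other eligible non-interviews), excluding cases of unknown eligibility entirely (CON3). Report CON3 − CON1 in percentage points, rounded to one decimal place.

19.5

Refusals = 49 + 39 = 88
No contact after all attempts = 35 + 42 = 77
Screened out, ineligible = 36 + 105 = 141
Top: 215 + 28 + 88 + 13 = 344
Denom: 215 + 28 + 88 + 77 + 13 + 132 = 553
CON1 = 344 / 553 = 0.6221
Denom: 215 + 28 + 88 + 77 + 13 = 421
CON3 = 344 / 421 = 0.8171
Difference = 81.71 − 62.21 = 19.50 percentage points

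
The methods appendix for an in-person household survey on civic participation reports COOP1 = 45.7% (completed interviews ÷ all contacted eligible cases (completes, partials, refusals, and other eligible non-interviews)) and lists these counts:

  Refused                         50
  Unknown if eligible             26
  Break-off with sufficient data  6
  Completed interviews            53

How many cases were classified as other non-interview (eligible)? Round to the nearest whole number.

COOP1 = 53 / D = 0.457
D = 53 / 0.457 = 116.0
Other denominator terms total 109
other non-interview (eligible) = 116.0 − 109 ≈ 7

7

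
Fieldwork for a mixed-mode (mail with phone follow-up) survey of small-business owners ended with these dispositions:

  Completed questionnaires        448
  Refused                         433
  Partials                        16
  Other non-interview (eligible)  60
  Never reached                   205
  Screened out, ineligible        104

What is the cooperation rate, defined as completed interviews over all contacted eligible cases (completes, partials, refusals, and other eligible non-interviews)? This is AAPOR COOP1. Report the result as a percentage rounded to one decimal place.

46.8%

Top: 448
Base: 448 + 16 + 433 + 60 = 957
COOP1 = 448 / 957 = 0.4681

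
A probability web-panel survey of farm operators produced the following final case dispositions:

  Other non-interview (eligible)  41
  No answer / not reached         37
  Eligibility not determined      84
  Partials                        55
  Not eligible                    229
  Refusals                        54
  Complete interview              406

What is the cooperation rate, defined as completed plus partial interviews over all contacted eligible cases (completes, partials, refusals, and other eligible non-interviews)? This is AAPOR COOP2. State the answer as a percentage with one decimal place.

Num → 406 + 55 = 461
Base → 406 + 55 + 54 + 41 = 556
COOP2 = 461 / 556 = 0.8291

82.9%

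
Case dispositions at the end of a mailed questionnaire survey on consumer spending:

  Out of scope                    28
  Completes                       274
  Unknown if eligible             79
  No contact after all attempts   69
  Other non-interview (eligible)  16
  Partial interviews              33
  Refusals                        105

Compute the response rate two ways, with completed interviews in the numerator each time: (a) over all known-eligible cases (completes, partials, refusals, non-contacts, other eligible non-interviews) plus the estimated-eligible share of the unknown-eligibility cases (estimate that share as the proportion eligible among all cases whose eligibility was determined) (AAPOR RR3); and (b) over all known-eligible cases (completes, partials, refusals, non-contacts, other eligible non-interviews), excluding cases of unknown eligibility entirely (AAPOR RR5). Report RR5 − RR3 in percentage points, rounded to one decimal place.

7.2

Num = 274
Known eligible = 274 + 33 + 105 + 69 + 16 = 497
e = 497 / (497 + 28) = 497 / 525 = 0.9467
e × U = 0.9467 × 79 = 74.79
Denominator = 497 + 74.79 = 571.79
RR3 = 274 / 571.79 = 0.4792
Denominator = 274 + 33 + 105 + 69 + 16 = 497
RR5 = 274 / 497 = 0.5513
Difference = 55.13 − 47.92 = 7.21 percentage points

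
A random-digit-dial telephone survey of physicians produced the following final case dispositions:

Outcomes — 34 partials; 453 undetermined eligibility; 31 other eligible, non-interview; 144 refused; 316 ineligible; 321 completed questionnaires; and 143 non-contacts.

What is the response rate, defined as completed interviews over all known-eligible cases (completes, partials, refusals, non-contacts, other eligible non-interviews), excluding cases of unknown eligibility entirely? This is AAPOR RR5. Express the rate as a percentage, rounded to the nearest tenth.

47.7%

Numerator → 321
Base → 321 + 34 + 144 + 143 + 31 = 673
RR5 = 321 / 673 = 0.4770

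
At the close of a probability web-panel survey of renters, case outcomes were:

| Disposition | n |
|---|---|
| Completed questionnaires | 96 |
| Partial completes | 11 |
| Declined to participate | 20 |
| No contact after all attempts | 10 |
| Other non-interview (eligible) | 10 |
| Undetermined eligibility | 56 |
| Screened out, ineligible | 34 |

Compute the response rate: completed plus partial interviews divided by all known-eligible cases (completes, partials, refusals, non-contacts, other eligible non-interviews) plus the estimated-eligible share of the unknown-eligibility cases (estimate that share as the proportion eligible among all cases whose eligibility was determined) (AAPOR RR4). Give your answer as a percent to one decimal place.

Numerator → 96 + 11 = 107
Eligible (known) → 96 + 11 + 20 + 10 + 10 = 147
e = 147 / (147 + 34) = 147 / 181 = 0.8122
Estimated eligible among unknowns → 0.8122 × 56 = 45.48
Denominator → 147 + 45.48 = 192.48
RR4 = 107 / 192.48 = 0.5559

55.6%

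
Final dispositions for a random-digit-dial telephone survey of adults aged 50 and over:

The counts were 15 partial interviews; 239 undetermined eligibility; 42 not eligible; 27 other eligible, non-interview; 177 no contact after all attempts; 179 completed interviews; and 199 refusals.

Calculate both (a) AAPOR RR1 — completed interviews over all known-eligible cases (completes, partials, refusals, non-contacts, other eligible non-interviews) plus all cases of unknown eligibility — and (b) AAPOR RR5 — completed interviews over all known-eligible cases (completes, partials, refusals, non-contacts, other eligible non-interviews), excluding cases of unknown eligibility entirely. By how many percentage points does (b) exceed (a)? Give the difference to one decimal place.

Num: 179
Denominator: 179 + 15 + 199 + 177 + 27 + 239 = 836
RR1 = 179 / 836 = 0.2141
Denominator: 179 + 15 + 199 + 177 + 27 = 597
RR5 = 179 / 597 = 0.2998
Difference = 29.98 − 21.41 = 8.57 percentage points

8.6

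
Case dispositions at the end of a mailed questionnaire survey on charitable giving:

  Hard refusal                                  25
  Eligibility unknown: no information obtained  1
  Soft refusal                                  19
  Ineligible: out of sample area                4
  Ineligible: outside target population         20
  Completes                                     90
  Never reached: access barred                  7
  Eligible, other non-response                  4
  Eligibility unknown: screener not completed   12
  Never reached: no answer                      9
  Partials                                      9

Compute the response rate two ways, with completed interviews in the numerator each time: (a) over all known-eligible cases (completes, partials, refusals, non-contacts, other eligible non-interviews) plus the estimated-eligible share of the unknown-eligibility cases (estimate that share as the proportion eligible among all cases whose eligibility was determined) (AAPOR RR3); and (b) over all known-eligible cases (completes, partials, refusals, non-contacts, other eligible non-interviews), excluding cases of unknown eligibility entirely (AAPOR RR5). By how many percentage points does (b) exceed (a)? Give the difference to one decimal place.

Refusals = 25 + 19 = 44
No contact after all attempts = 9 + 7 = 16
Unknown if eligible = 12 + 1 = 13
Ineligible = 20 + 4 = 24
Numerator = 90
Determined eligible = 90 + 9 + 44 + 16 + 4 = 163
e = 163 / (163 + 24) = 163 / 187 = 0.8717
e × U = 0.8717 × 13 = 11.33
Denom = 163 + 11.33 = 174.33
RR3 = 90 / 174.33 = 0.5163
Denom = 90 + 9 + 44 + 16 + 4 = 163
RR5 = 90 / 163 = 0.5521
Difference = 55.21 − 51.63 = 3.58 percentage points

3.6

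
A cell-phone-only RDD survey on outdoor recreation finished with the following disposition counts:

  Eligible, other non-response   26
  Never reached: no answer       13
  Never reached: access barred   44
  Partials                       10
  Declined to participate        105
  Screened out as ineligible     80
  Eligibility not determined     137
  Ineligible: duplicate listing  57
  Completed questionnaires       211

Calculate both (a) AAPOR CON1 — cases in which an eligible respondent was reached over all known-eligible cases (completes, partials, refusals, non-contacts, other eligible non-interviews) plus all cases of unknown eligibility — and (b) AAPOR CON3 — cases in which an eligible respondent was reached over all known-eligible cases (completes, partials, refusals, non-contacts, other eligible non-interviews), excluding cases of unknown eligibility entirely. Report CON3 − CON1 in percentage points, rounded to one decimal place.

21.6

No answer / not reached = 13 + 44 = 57
Ineligible = 80 + 57 = 137
Top = 211 + 10 + 105 + 26 = 352
Base = 211 + 10 + 105 + 57 + 26 + 137 = 546
CON1 = 352 / 546 = 0.6447
Base = 211 + 10 + 105 + 57 + 26 = 409
CON3 = 352 / 409 = 0.8606
Difference = 86.06 − 64.47 = 21.59 percentage points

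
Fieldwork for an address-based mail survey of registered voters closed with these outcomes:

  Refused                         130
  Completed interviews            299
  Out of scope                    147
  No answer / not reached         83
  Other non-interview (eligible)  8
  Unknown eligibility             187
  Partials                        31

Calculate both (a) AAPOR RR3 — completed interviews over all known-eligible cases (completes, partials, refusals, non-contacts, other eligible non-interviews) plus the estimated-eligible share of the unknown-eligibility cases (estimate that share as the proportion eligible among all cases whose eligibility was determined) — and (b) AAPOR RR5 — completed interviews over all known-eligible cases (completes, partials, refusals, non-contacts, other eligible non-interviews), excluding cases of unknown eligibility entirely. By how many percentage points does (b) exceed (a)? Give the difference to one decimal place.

Numerator → 299
Determined eligible → 299 + 31 + 130 + 83 + 8 = 551
e = 551 / (551 + 147) = 551 / 698 = 0.7894
Estimated eligible among unknowns → 0.7894 × 187 = 147.62
Denominator → 551 + 147.62 = 698.62
RR3 = 299 / 698.62 = 0.4280
Denominator → 299 + 31 + 130 + 83 + 8 = 551
RR5 = 299 / 551 = 0.5426
Difference = 54.26 − 42.80 = 11.46 percentage points

11.5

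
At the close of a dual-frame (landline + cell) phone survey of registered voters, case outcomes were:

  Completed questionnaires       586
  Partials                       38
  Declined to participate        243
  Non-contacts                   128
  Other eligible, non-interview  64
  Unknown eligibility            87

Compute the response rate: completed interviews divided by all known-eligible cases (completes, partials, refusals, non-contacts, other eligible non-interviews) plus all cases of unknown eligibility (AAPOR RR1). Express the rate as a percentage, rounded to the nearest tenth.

Num → 586
Base → 586 + 38 + 243 + 128 + 64 + 87 = 1146
RR1 = 586 / 1146 = 0.5113

51.1%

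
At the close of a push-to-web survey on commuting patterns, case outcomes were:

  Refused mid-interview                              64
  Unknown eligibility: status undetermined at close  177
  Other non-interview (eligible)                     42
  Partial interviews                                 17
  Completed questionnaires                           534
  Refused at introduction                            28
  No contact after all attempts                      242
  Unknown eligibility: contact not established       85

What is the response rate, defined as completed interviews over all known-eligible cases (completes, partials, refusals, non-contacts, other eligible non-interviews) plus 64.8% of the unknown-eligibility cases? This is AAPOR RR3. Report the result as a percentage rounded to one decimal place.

Refusals = 28 + 64 = 92
Unknown if eligible = 85 + 177 = 262
Num = 534
Known eligible = 534 + 17 + 92 + 242 + 42 = 927
Eligible share of unknowns = 0.6480 × 262 = 169.78
Base = 927 + 169.78 = 1096.78
RR3 = 534 / 1096.78 = 0.4869

48.7%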